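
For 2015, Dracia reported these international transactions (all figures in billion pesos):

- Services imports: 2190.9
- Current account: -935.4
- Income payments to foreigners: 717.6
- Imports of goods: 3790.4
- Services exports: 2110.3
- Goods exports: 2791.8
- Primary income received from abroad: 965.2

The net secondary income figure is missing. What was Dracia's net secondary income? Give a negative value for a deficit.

-103.8

Current account = goods balance + services balance + net primary income + net secondary income
Sum of the known components = -831.6
Net secondary income = CA - (known components) = -935.4 - (-831.6) = -103.8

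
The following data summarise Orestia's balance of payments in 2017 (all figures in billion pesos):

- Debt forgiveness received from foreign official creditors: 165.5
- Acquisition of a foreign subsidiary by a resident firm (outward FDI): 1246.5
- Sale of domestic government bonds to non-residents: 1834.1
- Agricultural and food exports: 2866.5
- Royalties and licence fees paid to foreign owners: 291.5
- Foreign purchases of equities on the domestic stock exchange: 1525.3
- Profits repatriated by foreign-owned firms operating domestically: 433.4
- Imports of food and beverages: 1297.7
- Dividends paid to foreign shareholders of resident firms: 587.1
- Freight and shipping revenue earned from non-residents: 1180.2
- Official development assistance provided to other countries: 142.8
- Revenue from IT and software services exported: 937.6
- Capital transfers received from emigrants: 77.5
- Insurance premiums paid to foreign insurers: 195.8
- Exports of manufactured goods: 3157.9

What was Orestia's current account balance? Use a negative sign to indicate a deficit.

Goods: 3157.9 - 1297.7 + 2866.5 = 4726.7
Services: 1180.2 - 291.5 - 195.8 + 937.6 = 1630.5
Primary income: -433.4 - 587.1 = -1020.5
Secondary income: -142.8
Current account = 4726.7 + 1630.5 + (-1020.5) + (-142.8) = 5193.9
(Excluded from the current account — capital account: debt forgiveness received from foreign official creditors 165.5, capital transfers received from emigrants 77.5; financial account: acquisition of a foreign subsidiary by a resident firm (outward FDI) 1246.5, sale of domestic government bonds to non-residents 1834.1, foreign purchases of equities on the domestic stock exchange 1525.3.)

5193.9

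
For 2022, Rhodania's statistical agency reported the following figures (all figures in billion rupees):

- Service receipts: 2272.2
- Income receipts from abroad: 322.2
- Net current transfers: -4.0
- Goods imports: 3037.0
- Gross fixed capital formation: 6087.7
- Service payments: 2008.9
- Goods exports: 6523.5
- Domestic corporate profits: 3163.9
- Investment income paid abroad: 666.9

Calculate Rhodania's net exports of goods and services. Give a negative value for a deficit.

3749.8

Goods balance = 6523.5 - 3037.0 = 3486.5
Services balance = 2272.2 - 2008.9 = 263.3
Trade balance (goods + services) = 3486.5 + 263.3 = 3749.8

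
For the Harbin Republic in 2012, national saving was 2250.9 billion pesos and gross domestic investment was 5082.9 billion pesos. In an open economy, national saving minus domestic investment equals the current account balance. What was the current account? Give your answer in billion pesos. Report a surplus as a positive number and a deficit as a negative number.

S - I = CA (net lending to the rest of the world).
CA = S - I = 2250.9 - 5082.9 = -2832.0

-2832.0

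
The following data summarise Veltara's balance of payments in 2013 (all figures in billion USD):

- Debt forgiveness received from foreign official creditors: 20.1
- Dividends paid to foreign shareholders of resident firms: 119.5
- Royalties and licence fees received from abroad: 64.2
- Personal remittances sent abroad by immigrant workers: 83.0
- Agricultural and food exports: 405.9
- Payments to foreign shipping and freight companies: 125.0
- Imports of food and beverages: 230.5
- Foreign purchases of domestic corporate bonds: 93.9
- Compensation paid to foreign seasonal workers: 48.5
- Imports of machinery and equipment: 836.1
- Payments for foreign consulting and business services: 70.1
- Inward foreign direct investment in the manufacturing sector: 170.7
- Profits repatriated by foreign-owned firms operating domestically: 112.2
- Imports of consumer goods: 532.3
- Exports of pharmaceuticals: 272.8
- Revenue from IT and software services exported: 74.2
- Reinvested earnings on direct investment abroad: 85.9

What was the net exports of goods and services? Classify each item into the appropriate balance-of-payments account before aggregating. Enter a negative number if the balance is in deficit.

Goods: -230.5 + 272.8 - 836.1 - 532.3 + 405.9 = -920.2
Services: -70.1 + 74.2 - 125.0 + 64.2 = -56.7
Trade balance = -920.2 + (-56.7) = -976.9
(Excluded from the trade balance — capital account: debt forgiveness received from foreign official creditors 20.1; primary income: dividends paid to foreign shareholders of resident firms 119.5, compensation paid to foreign seasonal workers 48.5, profits repatriated by foreign-owned firms operating domestically 112.2, reinvested earnings on direct investment abroad 85.9; secondary income: personal remittances sent abroad by immigrant workers 83.0; financial account: foreign purchases of domestic corporate bonds 93.9, inward foreign direct investment in the manufacturing sector 170.7.)

-976.9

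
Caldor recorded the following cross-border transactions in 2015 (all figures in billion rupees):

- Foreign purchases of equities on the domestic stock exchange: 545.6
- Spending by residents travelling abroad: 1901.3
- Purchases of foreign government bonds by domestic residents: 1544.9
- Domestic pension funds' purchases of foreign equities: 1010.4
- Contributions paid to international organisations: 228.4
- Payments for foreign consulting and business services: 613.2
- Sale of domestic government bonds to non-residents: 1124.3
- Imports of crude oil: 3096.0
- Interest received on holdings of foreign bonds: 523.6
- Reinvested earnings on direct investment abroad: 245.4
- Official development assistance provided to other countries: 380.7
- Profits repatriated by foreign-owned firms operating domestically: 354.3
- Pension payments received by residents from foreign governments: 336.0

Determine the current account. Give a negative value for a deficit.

Goods: -3096.0
Services: -613.2 - 1901.3 = -2514.5
Primary income: 245.4 + 523.6 - 354.3 = 414.7
Secondary income: 336.0 - 380.7 - 228.4 = -273.1
Current account = (-3096.0) + (-2514.5) + 414.7 + (-273.1) = -5468.9
(Excluded from the current account — financial account: foreign purchases of equities on the domestic stock exchange 545.6, purchases of foreign government bonds by domestic residents 1544.9, domestic pension funds' purchases of foreign equities 1010.4, sale of domestic government bonds to non-residents 1124.3.)

-5468.9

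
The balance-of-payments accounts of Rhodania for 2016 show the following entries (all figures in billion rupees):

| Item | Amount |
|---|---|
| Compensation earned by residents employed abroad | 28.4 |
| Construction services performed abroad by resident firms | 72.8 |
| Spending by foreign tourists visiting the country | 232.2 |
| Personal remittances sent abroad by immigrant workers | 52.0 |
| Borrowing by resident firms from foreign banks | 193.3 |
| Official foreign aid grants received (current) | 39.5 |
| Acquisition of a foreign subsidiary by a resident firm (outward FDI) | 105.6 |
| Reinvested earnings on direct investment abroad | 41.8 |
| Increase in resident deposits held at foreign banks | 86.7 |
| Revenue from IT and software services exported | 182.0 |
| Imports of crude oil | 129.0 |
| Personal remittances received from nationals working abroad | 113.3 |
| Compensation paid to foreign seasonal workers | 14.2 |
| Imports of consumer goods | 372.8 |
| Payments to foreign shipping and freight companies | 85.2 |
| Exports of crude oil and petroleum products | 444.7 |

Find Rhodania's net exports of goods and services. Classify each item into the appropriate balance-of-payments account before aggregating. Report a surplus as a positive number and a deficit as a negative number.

344.7

Goods: -129.0 - 372.8 + 444.7 = -57.1
Services: 72.8 + 182.0 - 85.2 + 232.2 = 401.8
Trade balance = -57.1 + 401.8 = 344.7
(Excluded from the trade balance — primary income: compensation earned by residents employed abroad 28.4, reinvested earnings on direct investment abroad 41.8, compensation paid to foreign seasonal workers 14.2; secondary income: personal remittances sent abroad by immigrant workers 52.0, official foreign aid grants received (current) 39.5, personal remittances received from nationals working abroad 113.3; financial account: borrowing by resident firms from foreign banks 193.3, acquisition of a foreign subsidiary by a resident firm (outward FDI) 105.6, increase in resident deposits held at foreign banks 86.7.)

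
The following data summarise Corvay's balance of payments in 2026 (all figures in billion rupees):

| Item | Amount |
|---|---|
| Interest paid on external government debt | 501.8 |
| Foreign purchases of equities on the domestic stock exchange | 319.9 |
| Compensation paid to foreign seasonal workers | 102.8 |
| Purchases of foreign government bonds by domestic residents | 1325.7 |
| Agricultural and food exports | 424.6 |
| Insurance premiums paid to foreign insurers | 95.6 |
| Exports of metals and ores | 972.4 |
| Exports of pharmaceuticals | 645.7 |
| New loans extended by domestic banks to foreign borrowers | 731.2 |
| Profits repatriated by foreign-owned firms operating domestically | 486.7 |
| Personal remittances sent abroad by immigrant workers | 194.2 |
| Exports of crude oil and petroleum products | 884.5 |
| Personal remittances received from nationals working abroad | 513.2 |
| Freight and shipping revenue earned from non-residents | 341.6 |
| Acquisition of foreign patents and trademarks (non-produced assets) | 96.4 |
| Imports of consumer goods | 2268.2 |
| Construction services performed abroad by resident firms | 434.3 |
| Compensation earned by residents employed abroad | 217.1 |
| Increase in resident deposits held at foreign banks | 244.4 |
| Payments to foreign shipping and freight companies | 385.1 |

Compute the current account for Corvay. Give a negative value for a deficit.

Goods: 645.7 - 2268.2 + 884.5 + 972.4 + 424.6 = 659.0
Services: 341.6 - 95.6 - 385.1 + 434.3 = 295.2
Primary income: -102.8 - 501.8 - 486.7 + 217.1 = -874.2
Secondary income: -194.2 + 513.2 = 319.0
Current account = 659.0 + 295.2 + (-874.2) + 319.0 = 399.0
(Excluded from the current account — financial account: foreign purchases of equities on the domestic stock exchange 319.9, purchases of foreign government bonds by domestic residents 1325.7, new loans extended by domestic banks to foreign borrowers 731.2, increase in resident deposits held at foreign banks 244.4; capital account: acquisition of foreign patents and trademarks (non-produced assets) 96.4.)

399.0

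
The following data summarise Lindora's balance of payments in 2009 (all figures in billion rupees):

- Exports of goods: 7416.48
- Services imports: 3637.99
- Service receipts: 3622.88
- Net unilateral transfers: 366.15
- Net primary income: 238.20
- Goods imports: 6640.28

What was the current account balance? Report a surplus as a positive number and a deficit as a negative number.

Goods balance = 7416.48 - 6640.28 = 776.20
Services balance = 3622.88 - 3637.99 = -15.11
Trade balance (goods + services) = 776.20 + (-15.11) = 761.09
Net primary income = 238.20
Net secondary income = 366.15
Current account = 761.09 + 238.20 + 366.15 = 1365.44

1365.44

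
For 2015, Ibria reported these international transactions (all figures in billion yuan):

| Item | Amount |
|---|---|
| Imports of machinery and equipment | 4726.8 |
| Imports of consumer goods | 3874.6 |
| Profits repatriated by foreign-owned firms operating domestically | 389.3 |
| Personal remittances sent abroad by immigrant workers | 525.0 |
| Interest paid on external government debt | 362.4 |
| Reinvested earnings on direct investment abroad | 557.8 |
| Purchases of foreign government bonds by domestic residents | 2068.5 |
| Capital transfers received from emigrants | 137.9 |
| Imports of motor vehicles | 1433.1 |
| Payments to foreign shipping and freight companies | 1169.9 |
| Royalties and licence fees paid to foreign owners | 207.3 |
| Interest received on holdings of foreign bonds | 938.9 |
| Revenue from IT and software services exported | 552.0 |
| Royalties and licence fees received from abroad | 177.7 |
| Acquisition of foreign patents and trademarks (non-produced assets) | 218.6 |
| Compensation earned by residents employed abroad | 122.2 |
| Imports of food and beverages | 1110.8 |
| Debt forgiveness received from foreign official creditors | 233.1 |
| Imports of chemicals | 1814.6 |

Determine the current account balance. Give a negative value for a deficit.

Goods: -3874.6 - 1110.8 - 1433.1 - 1814.6 - 4726.8 = -12959.9
Services: -1169.9 + 177.7 - 207.3 + 552.0 = -647.5
Primary income: 122.2 - 362.4 - 389.3 + 938.9 + 557.8 = 867.2
Secondary income: -525.0
Current account = (-12959.9) + (-647.5) + 867.2 + (-525.0) = -13265.2
(Excluded from the current account — financial account: purchases of foreign government bonds by domestic residents 2068.5; capital account: capital transfers received from emigrants 137.9, acquisition of foreign patents and trademarks (non-produced assets) 218.6, debt forgiveness received from foreign official creditors 233.1.)

-13265.2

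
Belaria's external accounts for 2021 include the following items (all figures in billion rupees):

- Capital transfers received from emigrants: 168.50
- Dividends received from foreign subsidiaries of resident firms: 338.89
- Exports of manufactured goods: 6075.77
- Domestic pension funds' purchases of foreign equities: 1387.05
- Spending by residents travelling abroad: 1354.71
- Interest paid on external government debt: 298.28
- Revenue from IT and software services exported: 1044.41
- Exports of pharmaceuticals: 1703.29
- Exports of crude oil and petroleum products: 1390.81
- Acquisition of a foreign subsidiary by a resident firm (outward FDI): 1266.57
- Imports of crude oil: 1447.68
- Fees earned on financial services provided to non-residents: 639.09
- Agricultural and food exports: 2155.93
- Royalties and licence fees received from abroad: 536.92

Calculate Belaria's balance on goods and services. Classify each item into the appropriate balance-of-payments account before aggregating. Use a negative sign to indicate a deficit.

Goods: 6075.77 + 1703.29 + 2155.93 - 1447.68 + 1390.81 = 9878.12
Services: 639.09 + 1044.41 - 1354.71 + 536.92 = 865.71
Trade balance = 9878.12 + 865.71 = 10743.83
(Excluded from the trade balance — capital account: capital transfers received from emigrants 168.50; primary income: dividends received from foreign subsidiaries of resident firms 338.89, interest paid on external government debt 298.28; financial account: domestic pension funds' purchases of foreign equities 1387.05, acquisition of a foreign subsidiary by a resident firm (outward FDI) 1266.57.)

10743.83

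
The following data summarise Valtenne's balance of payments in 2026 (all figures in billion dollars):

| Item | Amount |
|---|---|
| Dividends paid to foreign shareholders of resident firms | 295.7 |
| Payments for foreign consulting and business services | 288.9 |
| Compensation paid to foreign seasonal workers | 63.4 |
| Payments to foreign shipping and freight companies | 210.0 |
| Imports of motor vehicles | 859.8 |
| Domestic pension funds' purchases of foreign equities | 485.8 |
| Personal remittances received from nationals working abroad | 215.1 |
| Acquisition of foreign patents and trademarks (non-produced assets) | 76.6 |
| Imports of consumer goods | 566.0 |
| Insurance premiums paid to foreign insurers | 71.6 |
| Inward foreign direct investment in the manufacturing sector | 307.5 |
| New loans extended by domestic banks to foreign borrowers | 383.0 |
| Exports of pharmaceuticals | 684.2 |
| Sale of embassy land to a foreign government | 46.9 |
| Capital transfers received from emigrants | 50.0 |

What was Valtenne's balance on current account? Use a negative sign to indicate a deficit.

Goods: 684.2 - 859.8 - 566.0 = -741.6
Services: -288.9 - 210.0 - 71.6 = -570.5
Primary income: -295.7 - 63.4 = -359.1
Secondary income: 215.1
Current account = (-741.6) + (-570.5) + (-359.1) + 215.1 = -1456.1
(Excluded from the current account — financial account: domestic pension funds' purchases of foreign equities 485.8, inward foreign direct investment in the manufacturing sector 307.5, new loans extended by domestic banks to foreign borrowers 383.0; capital account: acquisition of foreign patents and trademarks (non-produced assets) 76.6, sale of embassy land to a foreign government 46.9, capital transfers received from emigrants 50.0.)

-1456.1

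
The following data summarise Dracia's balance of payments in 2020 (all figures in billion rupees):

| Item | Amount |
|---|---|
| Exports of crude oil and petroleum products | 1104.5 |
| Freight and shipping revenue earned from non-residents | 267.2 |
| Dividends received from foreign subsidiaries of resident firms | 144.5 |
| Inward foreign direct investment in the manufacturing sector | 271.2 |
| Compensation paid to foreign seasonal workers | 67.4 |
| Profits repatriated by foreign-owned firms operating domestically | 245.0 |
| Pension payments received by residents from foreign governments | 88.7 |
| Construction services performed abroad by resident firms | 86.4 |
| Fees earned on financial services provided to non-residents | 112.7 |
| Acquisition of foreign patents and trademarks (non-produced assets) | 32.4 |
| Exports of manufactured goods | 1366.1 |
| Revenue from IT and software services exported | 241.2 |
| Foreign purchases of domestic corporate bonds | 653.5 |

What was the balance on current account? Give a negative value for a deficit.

3098.9

Goods: 1366.1 + 1104.5 = 2470.6
Services: 86.4 + 267.2 + 241.2 + 112.7 = 707.5
Primary income: 144.5 - 245.0 - 67.4 = -167.9
Secondary income: 88.7
Current account = 2470.6 + 707.5 + (-167.9) + 88.7 = 3098.9
(Excluded from the current account — financial account: inward foreign direct investment in the manufacturing sector 271.2, foreign purchases of domestic corporate bonds 653.5; capital account: acquisition of foreign patents and trademarks (non-produced assets) 32.4.)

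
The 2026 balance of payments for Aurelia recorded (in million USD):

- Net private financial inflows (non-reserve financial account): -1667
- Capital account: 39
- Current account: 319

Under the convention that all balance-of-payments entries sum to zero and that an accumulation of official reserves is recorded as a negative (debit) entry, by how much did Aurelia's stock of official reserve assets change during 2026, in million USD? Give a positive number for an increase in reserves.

-1309

Official reserve transactions balance = -(319 + 39 + (-1667)) = 1309
An accumulation of reserves is recorded as a debit (negative entry), so the change in the stock of reserves is the negative of that balance.
Change in official reserves = -(1309) = -1309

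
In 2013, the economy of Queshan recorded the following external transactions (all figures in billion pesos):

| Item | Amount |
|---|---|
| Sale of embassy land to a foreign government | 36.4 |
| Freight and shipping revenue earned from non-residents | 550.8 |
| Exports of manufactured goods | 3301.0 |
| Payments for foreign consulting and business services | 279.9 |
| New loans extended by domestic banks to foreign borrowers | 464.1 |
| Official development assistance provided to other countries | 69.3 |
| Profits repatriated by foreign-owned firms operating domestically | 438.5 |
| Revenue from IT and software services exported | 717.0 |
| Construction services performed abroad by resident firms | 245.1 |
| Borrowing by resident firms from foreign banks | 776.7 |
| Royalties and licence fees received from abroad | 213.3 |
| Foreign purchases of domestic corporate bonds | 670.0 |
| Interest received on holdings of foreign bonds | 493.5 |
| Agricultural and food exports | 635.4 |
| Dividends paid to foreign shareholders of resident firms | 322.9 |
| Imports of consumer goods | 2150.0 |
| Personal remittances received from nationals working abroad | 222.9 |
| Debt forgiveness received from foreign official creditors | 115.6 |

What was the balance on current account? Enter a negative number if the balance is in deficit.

Goods: -2150.0 + 635.4 + 3301.0 = 1786.4
Services: 245.1 + 213.3 - 279.9 + 717.0 + 550.8 = 1446.3
Primary income: -322.9 + 493.5 - 438.5 = -267.9
Secondary income: -69.3 + 222.9 = 153.6
Current account = 1786.4 + 1446.3 + (-267.9) + 153.6 = 3118.4
(Excluded from the current account — capital account: sale of embassy land to a foreign government 36.4, debt forgiveness received from foreign official creditors 115.6; financial account: new loans extended by domestic banks to foreign borrowers 464.1, borrowing by resident firms from foreign banks 776.7, foreign purchases of domestic corporate bonds 670.0.)

3118.4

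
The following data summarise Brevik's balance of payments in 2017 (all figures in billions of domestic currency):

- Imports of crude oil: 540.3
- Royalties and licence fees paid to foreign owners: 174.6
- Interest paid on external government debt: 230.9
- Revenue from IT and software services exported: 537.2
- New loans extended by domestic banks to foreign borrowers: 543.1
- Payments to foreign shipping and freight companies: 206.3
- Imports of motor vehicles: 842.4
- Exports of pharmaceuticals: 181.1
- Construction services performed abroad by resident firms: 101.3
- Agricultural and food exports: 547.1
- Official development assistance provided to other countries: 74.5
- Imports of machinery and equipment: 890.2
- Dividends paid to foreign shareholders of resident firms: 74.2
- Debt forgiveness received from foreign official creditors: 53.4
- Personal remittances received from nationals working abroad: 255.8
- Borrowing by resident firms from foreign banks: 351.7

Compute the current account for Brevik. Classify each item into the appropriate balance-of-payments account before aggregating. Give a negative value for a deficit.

Goods: -842.4 - 890.2 + 547.1 - 540.3 + 181.1 = -1544.7
Services: 101.3 - 206.3 - 174.6 + 537.2 = 257.6
Primary income: -74.2 - 230.9 = -305.1
Secondary income: 255.8 - 74.5 = 181.3
Current account = (-1544.7) + 257.6 + (-305.1) + 181.3 = -1410.9
(Excluded from the current account — financial account: new loans extended by domestic banks to foreign borrowers 543.1, borrowing by resident firms from foreign banks 351.7; capital account: debt forgiveness received from foreign official creditors 53.4.)

-1410.9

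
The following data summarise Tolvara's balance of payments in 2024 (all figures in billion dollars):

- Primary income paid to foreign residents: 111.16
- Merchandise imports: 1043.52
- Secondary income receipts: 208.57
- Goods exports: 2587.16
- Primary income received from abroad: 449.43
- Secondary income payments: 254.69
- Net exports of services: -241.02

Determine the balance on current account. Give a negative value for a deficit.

Goods balance = 2587.16 - 1043.52 = 1543.64
Services balance = -241.02
Trade balance (goods + services) = 1543.64 + (-241.02) = 1302.62
Net primary income = 449.43 - 111.16 = 338.27
Net secondary income = 208.57 - 254.69 = -46.12
Current account = 1302.62 + 338.27 + (-46.12) = 1594.77

1594.77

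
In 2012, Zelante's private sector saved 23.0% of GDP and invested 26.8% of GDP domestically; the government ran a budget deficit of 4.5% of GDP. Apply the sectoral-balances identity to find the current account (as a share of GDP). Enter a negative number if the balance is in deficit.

-8.3

By the sectoral-balances identity, CA = (S_private - I) + (T - G).
Private balance = 23.0 - 26.8 = -3.8
Government balance (T - G) = -4.5
CA = -3.8 + (-4.5) = -8.3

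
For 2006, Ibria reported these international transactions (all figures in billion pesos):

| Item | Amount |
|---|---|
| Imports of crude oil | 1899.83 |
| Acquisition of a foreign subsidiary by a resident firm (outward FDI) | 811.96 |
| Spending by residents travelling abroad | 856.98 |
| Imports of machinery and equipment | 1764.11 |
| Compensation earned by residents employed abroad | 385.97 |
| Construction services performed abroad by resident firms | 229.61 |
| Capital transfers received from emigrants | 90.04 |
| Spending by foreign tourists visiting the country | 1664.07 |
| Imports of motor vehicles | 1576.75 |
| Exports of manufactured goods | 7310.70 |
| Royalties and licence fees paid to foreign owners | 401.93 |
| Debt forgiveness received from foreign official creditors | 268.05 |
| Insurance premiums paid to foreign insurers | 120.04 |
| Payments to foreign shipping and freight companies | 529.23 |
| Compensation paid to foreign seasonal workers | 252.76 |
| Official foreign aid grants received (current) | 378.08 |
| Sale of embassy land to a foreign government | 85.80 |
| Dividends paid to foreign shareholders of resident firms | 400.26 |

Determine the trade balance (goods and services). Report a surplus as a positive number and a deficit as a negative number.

2055.51

Goods: -1576.75 - 1764.11 + 7310.70 - 1899.83 = 2070.01
Services: -856.98 - 120.04 - 401.93 + 229.61 + 1664.07 - 529.23 = -14.50
Trade balance = 2070.01 + (-14.50) = 2055.51
(Excluded from the trade balance — financial account: acquisition of a foreign subsidiary by a resident firm (outward FDI) 811.96; primary income: compensation earned by residents employed abroad 385.97, compensation paid to foreign seasonal workers 252.76, dividends paid to foreign shareholders of resident firms 400.26; capital account: capital transfers received from emigrants 90.04, debt forgiveness received from foreign official creditors 268.05, sale of embassy land to a foreign government 85.80; secondary income: official foreign aid grants received (current) 378.08.)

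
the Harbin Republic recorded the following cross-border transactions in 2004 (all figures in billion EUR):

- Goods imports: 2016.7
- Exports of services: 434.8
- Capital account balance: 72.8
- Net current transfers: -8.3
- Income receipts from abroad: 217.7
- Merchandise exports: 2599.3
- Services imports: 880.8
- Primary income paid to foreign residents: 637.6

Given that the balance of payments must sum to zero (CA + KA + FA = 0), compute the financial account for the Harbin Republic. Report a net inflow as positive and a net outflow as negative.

Goods balance = 2599.3 - 2016.7 = 582.6
Services balance = 434.8 - 880.8 = -446.0
Trade balance (goods + services) = 582.6 + (-446.0) = 136.6
Net primary income = 217.7 - 637.6 = -419.9
Net secondary income = -8.3
Current account = 136.6 + (-419.9) + (-8.3) = -291.6
Financial account = -(-291.6 + 72.8) = 218.8

218.8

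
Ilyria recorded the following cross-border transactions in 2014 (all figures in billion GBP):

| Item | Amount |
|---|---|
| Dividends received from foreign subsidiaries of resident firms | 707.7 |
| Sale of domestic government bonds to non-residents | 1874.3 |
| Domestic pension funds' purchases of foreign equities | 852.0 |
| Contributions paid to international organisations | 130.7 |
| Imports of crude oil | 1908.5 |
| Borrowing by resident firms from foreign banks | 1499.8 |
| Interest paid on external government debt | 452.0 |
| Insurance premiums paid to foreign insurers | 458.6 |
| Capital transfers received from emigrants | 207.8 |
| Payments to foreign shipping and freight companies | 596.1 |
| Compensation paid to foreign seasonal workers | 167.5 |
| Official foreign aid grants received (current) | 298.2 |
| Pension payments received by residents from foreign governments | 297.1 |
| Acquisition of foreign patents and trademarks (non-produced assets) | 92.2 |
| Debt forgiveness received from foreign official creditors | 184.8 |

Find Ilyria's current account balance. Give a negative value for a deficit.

-2410.4

Goods: -1908.5
Services: -458.6 - 596.1 = -1054.7
Primary income: 707.7 - 167.5 - 452.0 = 88.2
Secondary income: 298.2 + 297.1 - 130.7 = 464.6
Current account = (-1908.5) + (-1054.7) + 88.2 + 464.6 = -2410.4
(Excluded from the current account — financial account: sale of domestic government bonds to non-residents 1874.3, domestic pension funds' purchases of foreign equities 852.0, borrowing by resident firms from foreign banks 1499.8; capital account: capital transfers received from emigrants 207.8, acquisition of foreign patents and trademarks (non-produced assets) 92.2, debt forgiveness received from foreign official creditors 184.8.)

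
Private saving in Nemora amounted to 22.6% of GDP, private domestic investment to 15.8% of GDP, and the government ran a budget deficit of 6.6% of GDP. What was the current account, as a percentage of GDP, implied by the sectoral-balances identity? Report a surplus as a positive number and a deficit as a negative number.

0.2

By the sectoral-balances identity, CA = (S_private - I) + (T - G).
Private balance = 22.6 - 15.8 = 6.8
Government balance (T - G) = -6.6
CA = 6.8 + (-6.6) = 0.2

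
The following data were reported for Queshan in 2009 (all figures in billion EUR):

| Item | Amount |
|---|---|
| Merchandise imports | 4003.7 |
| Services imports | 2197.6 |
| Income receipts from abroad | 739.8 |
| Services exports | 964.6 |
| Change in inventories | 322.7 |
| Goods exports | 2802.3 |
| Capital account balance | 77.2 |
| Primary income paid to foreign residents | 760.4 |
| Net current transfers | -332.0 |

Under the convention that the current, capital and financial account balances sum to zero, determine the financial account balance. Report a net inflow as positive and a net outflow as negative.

2709.8

Goods balance = 2802.3 - 4003.7 = -1201.4
Services balance = 964.6 - 2197.6 = -1233.0
Trade balance (goods + services) = -1201.4 + (-1233.0) = -2434.4
Net primary income = 739.8 - 760.4 = -20.6
Net secondary income = -332.0
Current account = -2434.4 + (-20.6) + (-332.0) = -2787.0
Financial account = -(-2787.0 + 77.2) = 2709.8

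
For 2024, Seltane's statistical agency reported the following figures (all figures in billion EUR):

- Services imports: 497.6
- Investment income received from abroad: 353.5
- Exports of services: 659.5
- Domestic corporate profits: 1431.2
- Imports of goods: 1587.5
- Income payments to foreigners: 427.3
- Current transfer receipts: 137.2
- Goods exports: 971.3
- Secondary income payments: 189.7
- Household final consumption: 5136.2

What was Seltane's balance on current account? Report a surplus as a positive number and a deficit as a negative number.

Goods balance = 971.3 - 1587.5 = -616.2
Services balance = 659.5 - 497.6 = 161.9
Trade balance (goods + services) = -616.2 + 161.9 = -454.3
Net primary income = 353.5 - 427.3 = -73.8
Net secondary income = 137.2 - 189.7 = -52.5
Current account = -454.3 + (-73.8) + (-52.5) = -580.6

-580.6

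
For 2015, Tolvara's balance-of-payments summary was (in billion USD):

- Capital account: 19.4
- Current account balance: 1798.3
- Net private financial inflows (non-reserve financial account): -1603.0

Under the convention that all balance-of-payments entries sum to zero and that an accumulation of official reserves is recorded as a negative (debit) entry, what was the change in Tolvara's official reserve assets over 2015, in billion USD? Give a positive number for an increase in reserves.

Official reserve transactions balance = -(1798.3 + 19.4 + (-1603.0)) = -214.7
An accumulation of reserves is recorded as a debit (negative entry), so the change in the stock of reserves is the negative of that balance.
Change in official reserves = -(-214.7) = 214.7

214.7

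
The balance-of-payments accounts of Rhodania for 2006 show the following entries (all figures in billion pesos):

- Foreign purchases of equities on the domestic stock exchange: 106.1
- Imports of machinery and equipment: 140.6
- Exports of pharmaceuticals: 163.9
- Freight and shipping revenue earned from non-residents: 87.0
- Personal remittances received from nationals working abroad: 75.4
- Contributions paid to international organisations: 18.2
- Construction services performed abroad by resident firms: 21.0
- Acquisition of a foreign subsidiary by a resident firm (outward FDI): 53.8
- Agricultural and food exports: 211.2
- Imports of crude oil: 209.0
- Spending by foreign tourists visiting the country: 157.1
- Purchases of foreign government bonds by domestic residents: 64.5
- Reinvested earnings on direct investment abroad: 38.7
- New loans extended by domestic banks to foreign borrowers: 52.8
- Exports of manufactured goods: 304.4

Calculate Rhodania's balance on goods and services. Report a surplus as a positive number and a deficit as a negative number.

Goods: -140.6 + 211.2 + 163.9 - 209.0 + 304.4 = 329.9
Services: 21.0 + 87.0 + 157.1 = 265.1
Trade balance = 329.9 + 265.1 = 595.0
(Excluded from the trade balance — financial account: foreign purchases of equities on the domestic stock exchange 106.1, acquisition of a foreign subsidiary by a resident firm (outward FDI) 53.8, purchases of foreign government bonds by domestic residents 64.5, new loans extended by domestic banks to foreign borrowers 52.8; secondary income: personal remittances received from nationals working abroad 75.4, contributions paid to international organisations 18.2; primary income: reinvested earnings on direct investment abroad 38.7.)

595.0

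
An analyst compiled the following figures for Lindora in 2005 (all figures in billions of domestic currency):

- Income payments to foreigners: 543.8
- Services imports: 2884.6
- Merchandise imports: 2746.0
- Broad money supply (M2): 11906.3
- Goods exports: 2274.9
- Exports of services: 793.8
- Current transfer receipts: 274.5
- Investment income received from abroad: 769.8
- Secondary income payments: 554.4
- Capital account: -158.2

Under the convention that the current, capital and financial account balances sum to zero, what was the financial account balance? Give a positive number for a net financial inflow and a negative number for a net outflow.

2774.0

Goods balance = 2274.9 - 2746.0 = -471.1
Services balance = 793.8 - 2884.6 = -2090.8
Trade balance (goods + services) = -471.1 + (-2090.8) = -2561.9
Net primary income = 769.8 - 543.8 = 226.0
Net secondary income = 274.5 - 554.4 = -279.9
Current account = -2561.9 + 226.0 + (-279.9) = -2615.8
Financial account = -(-2615.8 + (-158.2)) = 2774.0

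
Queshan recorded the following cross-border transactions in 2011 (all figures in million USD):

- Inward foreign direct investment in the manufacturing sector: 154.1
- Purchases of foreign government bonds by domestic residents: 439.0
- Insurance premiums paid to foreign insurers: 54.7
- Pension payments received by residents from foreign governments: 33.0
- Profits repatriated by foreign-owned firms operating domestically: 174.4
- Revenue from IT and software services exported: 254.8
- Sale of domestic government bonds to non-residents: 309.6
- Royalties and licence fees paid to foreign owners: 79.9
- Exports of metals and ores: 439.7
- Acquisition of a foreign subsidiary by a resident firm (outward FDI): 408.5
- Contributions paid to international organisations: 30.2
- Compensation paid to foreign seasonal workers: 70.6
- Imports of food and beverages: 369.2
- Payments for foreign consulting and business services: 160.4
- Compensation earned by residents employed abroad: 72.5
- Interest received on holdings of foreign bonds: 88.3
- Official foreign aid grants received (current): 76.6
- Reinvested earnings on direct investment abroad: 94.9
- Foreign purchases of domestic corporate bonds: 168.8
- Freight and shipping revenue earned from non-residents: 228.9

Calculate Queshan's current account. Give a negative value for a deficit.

Goods: -369.2 + 439.7 = 70.5
Services: -79.9 + 228.9 - 54.7 + 254.8 - 160.4 = 188.7
Primary income: -70.6 + 94.9 - 174.4 + 72.5 + 88.3 = 10.7
Secondary income: -30.2 + 33.0 + 76.6 = 79.4
Current account = 70.5 + 188.7 + 10.7 + 79.4 = 349.3
(Excluded from the current account — financial account: inward foreign direct investment in the manufacturing sector 154.1, purchases of foreign government bonds by domestic residents 439.0, sale of domestic government bonds to non-residents 309.6, acquisition of a foreign subsidiary by a resident firm (outward FDI) 408.5, foreign purchases of domestic corporate bonds 168.8.)

349.3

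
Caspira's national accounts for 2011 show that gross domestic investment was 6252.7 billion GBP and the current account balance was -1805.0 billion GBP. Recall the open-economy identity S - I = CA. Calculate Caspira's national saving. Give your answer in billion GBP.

S = I + CA = 6252.7 + (-1805.0) = 4447.7

4447.7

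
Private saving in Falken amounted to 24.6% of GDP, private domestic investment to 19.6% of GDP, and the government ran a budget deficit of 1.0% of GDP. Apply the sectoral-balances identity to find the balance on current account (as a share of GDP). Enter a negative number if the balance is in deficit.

4.0

By the sectoral-balances identity, CA = (S_private - I) + (T - G).
Private balance = 24.6 - 19.6 = 5.0
Government balance (T - G) = -1.0
CA = 5.0 + (-1.0) = 4.0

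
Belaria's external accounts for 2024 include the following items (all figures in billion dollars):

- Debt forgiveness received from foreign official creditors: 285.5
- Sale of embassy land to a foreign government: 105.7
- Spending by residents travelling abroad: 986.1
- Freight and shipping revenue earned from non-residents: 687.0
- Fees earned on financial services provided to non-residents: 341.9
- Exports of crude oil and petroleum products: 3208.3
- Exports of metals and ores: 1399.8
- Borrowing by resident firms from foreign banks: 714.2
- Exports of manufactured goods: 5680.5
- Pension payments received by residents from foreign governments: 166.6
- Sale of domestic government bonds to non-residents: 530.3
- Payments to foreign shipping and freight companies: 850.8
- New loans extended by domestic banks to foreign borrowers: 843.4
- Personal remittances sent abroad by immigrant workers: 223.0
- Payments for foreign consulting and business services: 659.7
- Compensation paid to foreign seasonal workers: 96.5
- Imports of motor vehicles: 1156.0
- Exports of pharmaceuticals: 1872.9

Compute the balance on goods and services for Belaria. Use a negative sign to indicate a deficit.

9537.8

Goods: -1156.0 + 1872.9 + 1399.8 + 3208.3 + 5680.5 = 11005.5
Services: -659.7 + 687.0 - 850.8 - 986.1 + 341.9 = -1467.7
Trade balance = 11005.5 + (-1467.7) = 9537.8
(Excluded from the trade balance — capital account: debt forgiveness received from foreign official creditors 285.5, sale of embassy land to a foreign government 105.7; financial account: borrowing by resident firms from foreign banks 714.2, sale of domestic government bonds to non-residents 530.3, new loans extended by domestic banks to foreign borrowers 843.4; secondary income: pension payments received by residents from foreign governments 166.6, personal remittances sent abroad by immigrant workers 223.0; primary income: compensation paid to foreign seasonal workers 96.5.)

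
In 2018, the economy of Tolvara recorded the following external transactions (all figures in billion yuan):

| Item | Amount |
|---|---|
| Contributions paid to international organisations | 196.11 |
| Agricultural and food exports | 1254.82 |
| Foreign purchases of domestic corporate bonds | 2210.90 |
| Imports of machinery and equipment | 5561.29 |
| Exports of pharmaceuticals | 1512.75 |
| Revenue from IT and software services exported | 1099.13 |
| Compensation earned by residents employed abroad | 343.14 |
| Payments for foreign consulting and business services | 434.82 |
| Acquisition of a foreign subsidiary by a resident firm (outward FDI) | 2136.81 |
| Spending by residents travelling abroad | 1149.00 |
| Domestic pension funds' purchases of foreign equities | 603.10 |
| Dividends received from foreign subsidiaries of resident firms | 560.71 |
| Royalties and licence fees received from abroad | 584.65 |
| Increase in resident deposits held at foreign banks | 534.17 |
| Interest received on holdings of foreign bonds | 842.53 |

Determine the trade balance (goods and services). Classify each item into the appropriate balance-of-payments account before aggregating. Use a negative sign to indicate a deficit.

-2693.76

Goods: -5561.29 + 1512.75 + 1254.82 = -2793.72
Services: -434.82 + 1099.13 + 584.65 - 1149.00 = 99.96
Trade balance = -2793.72 + 99.96 = -2693.76
(Excluded from the trade balance — secondary income: contributions paid to international organisations 196.11; financial account: foreign purchases of domestic corporate bonds 2210.90, acquisition of a foreign subsidiary by a resident firm (outward FDI) 2136.81, domestic pension funds' purchases of foreign equities 603.10, increase in resident deposits held at foreign banks 534.17; primary income: compensation earned by residents employed abroad 343.14, dividends received from foreign subsidiaries of resident firms 560.71, interest received on holdings of foreign bonds 842.53.)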